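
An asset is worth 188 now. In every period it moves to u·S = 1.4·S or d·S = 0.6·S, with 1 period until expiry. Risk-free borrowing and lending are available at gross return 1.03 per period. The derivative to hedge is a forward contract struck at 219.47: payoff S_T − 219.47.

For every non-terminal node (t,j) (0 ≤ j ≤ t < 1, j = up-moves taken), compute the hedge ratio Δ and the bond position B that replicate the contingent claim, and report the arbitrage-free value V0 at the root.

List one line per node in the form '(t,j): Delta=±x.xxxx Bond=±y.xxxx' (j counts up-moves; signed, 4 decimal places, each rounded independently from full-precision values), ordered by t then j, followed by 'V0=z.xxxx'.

(0,0): Delta=1.0000 Bond=-213.0777
V0=-25.0777

Since d<R<u, set p* = (R−d)/(u−d) = 0.5375; price each node as the discounted p*-expectation of its children.
Terminal payoffs: V(1,0)=-106.6700, V(1,1)=43.7300
(0,0): S=188.0000. Δ = (V_up−V_dn)/(S_up−S_dn) = (43.7300−-106.6700)/(263.2000−112.8000) = 1.0000. V = [p*·43.7300 + (1−p*)·-106.6700]/1.03 = -25.0777. B = V − Δ·S = -213.0777.
Check: Δ(0,0)·S0 + B(0,0) = -25.0777 = V0.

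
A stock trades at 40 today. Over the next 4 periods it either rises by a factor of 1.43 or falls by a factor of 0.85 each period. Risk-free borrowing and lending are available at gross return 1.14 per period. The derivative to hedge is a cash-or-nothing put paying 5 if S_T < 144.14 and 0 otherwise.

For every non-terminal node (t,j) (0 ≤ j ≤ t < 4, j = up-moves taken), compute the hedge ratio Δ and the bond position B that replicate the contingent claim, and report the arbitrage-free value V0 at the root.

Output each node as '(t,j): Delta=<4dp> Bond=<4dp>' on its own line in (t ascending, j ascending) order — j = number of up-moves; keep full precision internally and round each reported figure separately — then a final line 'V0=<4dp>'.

(0,0): Delta=-0.0182 Bond=3.5027
(1,0): Delta=0.0000 Bond=3.3749
(1,1): Delta=-0.0290 Bond=4.6113
(2,0): Delta=0.0000 Bond=3.8473
(2,1): Delta=0.0000 Bond=3.8473
(2,2): Delta=-0.0462 Bond=6.6665
(3,0): Delta=0.0000 Bond=4.3860
(3,1): Delta=0.0000 Bond=4.3860
(3,2): Delta=0.0000 Bond=4.3860
(3,3): Delta=-0.0737 Bond=10.8137
V0=2.7754

The replicating-portfolio and risk-neutral prices coincide; use p* = (1.14−0.85)/(1.43−0.85) = 0.5000 for the latter.
Payoff layer (t=4): V(4,0)=5.0000, V(4,1)=5.0000, V(4,2)=5.0000, V(4,3)=5.0000, V(4,4)=0.0000
  t=3,j=0: stock 24.5650 → up 35.1279 (V=5.0000), down 20.8802 (V=5.0000). Price 4.3860; hedge Δ=0.0000, bond B=4.3860.
  t=3,j=1: stock 41.3270 → up 59.0976 (V=5.0000), down 35.1279 (V=5.0000). Price 4.3860; hedge Δ=0.0000, bond B=4.3860.
  t=3,j=2: stock 69.5266 → up 99.4230 (V=5.0000), down 59.0976 (V=5.0000). Price 4.3860; hedge Δ=0.0000, bond B=4.3860.
  t=3,j=3: stock 116.9683 → up 167.2646 (V=0.0000), down 99.4230 (V=5.0000). Price 2.1930; hedge Δ=-0.0737, bond B=10.8137.
  t=2,j=0: stock 28.9000 → up 41.3270 (V=4.3860), down 24.5650 (V=4.3860). Price 3.8473; hedge Δ=0.0000, bond B=3.8473.
  t=2,j=1: stock 48.6200 → up 69.5266 (V=4.3860), down 41.3270 (V=4.3860). Price 3.8473; hedge Δ=0.0000, bond B=3.8473.
  t=2,j=2: stock 81.7960 → up 116.9683 (V=2.1930), down 69.5266 (V=4.3860). Price 2.8855; hedge Δ=-0.0462, bond B=6.6665.
  t=1,j=0: stock 34.0000 → up 48.6200 (V=3.8473), down 28.9000 (V=3.8473). Price 3.3749; hedge Δ=0.0000, bond B=3.3749.
  t=1,j=1: stock 57.2000 → up 81.7960 (V=2.8855), down 48.6200 (V=3.8473). Price 2.9530; hedge Δ=-0.0290, bond B=4.6113.
  t=0,j=0: stock 40.0000 → up 57.2000 (V=2.9530), down 34.0000 (V=3.3749). Price 2.7754; hedge Δ=-0.0182, bond B=3.5027.
Check: Δ(0,0)·S0 + B(0,0) = 2.7754 = V0.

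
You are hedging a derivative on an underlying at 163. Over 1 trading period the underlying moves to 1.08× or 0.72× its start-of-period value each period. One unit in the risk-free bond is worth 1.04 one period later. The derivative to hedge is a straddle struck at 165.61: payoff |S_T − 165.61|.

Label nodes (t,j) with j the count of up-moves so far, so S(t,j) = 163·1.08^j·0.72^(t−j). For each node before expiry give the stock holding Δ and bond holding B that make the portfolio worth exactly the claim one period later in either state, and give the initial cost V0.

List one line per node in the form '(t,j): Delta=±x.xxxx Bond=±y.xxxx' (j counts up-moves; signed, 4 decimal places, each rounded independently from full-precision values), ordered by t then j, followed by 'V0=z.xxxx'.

Since d<R<u, set p* = (R−d)/(u−d) = 0.8889; price each node as the discounted p*-expectation of its children.
Payoff layer (t=1): V(1,0)=48.2500, V(1,1)=10.4300
Node (0,0) S=163.0000: V=(p*·10.4300+(1−p*)·48.2500)/1.04=14.0694; Δ=(10.4300−48.2500)/(176.0400−117.3600)=-0.6445; B=V−Δ·S=119.1250
Each (Δ,B) replicates both successor values, so the strategy is self-financing and V0 is arbitrage-free.

(0,0): Delta=-0.6445 Bond=119.1250
V0=14.0694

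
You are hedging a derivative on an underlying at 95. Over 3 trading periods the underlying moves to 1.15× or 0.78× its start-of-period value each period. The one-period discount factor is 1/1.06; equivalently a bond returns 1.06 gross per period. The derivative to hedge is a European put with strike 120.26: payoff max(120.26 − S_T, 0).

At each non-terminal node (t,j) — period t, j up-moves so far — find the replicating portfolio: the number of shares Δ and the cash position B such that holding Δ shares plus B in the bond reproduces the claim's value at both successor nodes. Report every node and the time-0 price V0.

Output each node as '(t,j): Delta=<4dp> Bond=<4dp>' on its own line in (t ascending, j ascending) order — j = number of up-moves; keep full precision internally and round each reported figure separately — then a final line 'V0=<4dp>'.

No-arbitrage ⇒ martingale measure with p* = (R−d)/(u−d) = 0.7568.
Terminal values V(3,·): V(3,0)=75.1776, V(3,1)=53.7923, V(3,2)=22.2628, V(3,3)=0.0000
(2,0): S=57.7980. Δ = (V_up−V_dn)/(S_up−S_dn) = (53.7923−75.1776)/(66.4677−45.0824) = -1.0000. V = [p*·53.7923 + (1−p*)·75.1776]/1.06 = 55.6548. B = V − Δ·S = 113.4528.
(2,1): S=85.2150. Δ = (V_up−V_dn)/(S_up−S_dn) = (22.2628−53.7923)/(97.9972−66.4677) = -1.0000. V = [p*·22.2628 + (1−p*)·53.7923]/1.06 = 28.2378. B = V − Δ·S = 113.4528.
(2,2): S=125.6375. Δ = (V_up−V_dn)/(S_up−S_dn) = (0.0000−22.2628)/(144.4831−97.9972) = -0.4789. V = [p*·0.0000 + (1−p*)·22.2628]/1.06 = 5.1087. B = V − Δ·S = 65.2783.
(1,0): S=74.1000. Δ = (V_up−V_dn)/(S_up−S_dn) = (28.2378−55.6548)/(85.2150−57.7980) = -1.0000. V = [p*·28.2378 + (1−p*)·55.6548]/1.06 = 32.9310. B = V − Δ·S = 107.0310.
(1,1): S=109.2500. Δ = (V_up−V_dn)/(S_up−S_dn) = (5.1087−28.2378)/(125.6375−85.2150) = -0.5722. V = [p*·5.1087 + (1−p*)·28.2378]/1.06 = 10.1271. B = V − Δ·S = 72.6382.
(0,0): S=95.0000. Δ = (V_up−V_dn)/(S_up−S_dn) = (10.1271−32.9310)/(109.2500−74.1000) = -0.6488. V = [p*·10.1271 + (1−p*)·32.9310]/1.06 = 14.7868. B = V − Δ·S = 76.4189.
Each (Δ,B) replicates both successor values, so the strategy is self-financing and V0 is arbitrage-free.

(0,0): Delta=-0.6488 Bond=76.4189
(1,0): Delta=-1.0000 Bond=107.0310
(1,1): Delta=-0.5722 Bond=72.6382
(2,0): Delta=-1.0000 Bond=113.4528
(2,1): Delta=-1.0000 Bond=113.4528
(2,2): Delta=-0.4789 Bond=65.2783
V0=14.7868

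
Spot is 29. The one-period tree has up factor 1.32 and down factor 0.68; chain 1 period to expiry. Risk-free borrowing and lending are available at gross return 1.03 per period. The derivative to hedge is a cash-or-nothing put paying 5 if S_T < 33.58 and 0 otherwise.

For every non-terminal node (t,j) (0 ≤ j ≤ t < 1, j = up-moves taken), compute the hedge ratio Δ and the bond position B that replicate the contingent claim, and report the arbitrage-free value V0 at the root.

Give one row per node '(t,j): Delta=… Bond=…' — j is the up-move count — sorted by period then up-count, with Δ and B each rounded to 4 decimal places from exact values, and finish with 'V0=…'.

(0,0): Delta=-0.2694 Bond=10.0121
V0=2.1996

Under the risk-neutral measure, an up-move has probability p* = (R−d)/(u−d) = 0.5469 and values discount at R = 1.03.
At expiry t=1: V(1,0)=5.0000, V(1,1)=0.0000
  t=0,j=0: stock 29.0000 → up 38.2800 (V=0.0000), down 19.7200 (V=5.0000). Price 2.1996; hedge Δ=-0.2694, bond B=10.0121.
Self-financing check: at every node Δ·S+B equals the discounted successor values.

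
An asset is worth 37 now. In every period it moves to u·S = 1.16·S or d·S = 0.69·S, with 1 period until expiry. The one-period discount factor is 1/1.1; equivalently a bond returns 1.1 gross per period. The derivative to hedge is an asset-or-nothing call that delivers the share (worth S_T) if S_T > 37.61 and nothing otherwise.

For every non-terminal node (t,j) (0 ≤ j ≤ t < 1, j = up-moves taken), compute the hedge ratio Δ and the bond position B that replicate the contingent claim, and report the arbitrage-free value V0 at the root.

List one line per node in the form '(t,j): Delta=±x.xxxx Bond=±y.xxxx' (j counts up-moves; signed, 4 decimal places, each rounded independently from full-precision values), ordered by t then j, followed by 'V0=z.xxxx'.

Under the risk-neutral measure, an up-move has probability p* = (R−d)/(u−d) = 0.8723 and values discount at R = 1.1.
Payoff layer (t=1): V(1,0)=0.0000, V(1,1)=42.9200
Node (0,0) S=37.0000: V=(p*·42.9200+(1−p*)·0.0000)/1.1=34.0371; Δ=(42.9200−0.0000)/(42.9200−25.5300)=2.4681; B=V−Δ·S=-57.2820
Check: Δ(0,0)·S0 + B(0,0) = 34.0371 = V0.

(0,0): Delta=2.4681 Bond=-57.2820
V0=34.0371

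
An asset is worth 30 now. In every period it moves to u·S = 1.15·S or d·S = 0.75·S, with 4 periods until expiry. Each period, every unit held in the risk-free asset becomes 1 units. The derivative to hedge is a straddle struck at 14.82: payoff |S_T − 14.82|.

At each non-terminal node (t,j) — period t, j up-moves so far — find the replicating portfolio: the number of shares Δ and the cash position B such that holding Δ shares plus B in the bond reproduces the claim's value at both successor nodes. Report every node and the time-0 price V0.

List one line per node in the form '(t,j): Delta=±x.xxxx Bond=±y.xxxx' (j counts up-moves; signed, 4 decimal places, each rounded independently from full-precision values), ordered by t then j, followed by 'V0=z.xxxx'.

The replicating-portfolio and risk-neutral prices coincide; use p* = (1−0.75)/(1.15−0.75) = 0.6250 for the latter.
At expiry t=4: V(4,0)=5.3278, V(4,1)=0.2653, V(4,2)=7.4972, V(4,3)=19.3997, V(4,4)=37.6502
Node (3,0) S=12.6562: V=(p*·0.2653+(1−p*)·5.3278)/1=2.1637; Δ=(0.2653−5.3278)/(14.5547−9.4922)=-1.0000; B=V−Δ·S=14.8200
Node (3,1) S=19.4062: V=(p*·7.4972+(1−p*)·0.2653)/1=4.7852; Δ=(7.4972−0.2653)/(22.3172−14.5547)=0.9316; B=V−Δ·S=-13.2945
Node (3,2) S=29.7562: V=(p*·19.3997+(1−p*)·7.4972)/1=14.9362; Δ=(19.3997−7.4972)/(34.2197−22.3172)=1.0000; B=V−Δ·S=-14.8200
Node (3,3) S=45.6262: V=(p*·37.6502+(1−p*)·19.3997)/1=30.8062; Δ=(37.6502−19.3997)/(52.4702−34.2197)=1.0000; B=V−Δ·S=-14.8200
Node (2,0) S=16.8750: V=(p*·4.7852+(1−p*)·2.1637)/1=3.8022; Δ=(4.7852−2.1637)/(19.4062−12.6562)=0.3884; B=V−Δ·S=-2.7515
Node (2,1) S=25.8750: V=(p*·14.9362+(1−p*)·4.7852)/1=11.1296; Δ=(14.9362−4.7852)/(29.7562−19.4062)=0.9808; B=V−Δ·S=-14.2479
Node (2,2) S=39.6750: V=(p*·30.8062+(1−p*)·14.9362)/1=24.8550; Δ=(30.8062−14.9362)/(45.6262−29.7562)=1.0000; B=V−Δ·S=-14.8200
Node (1,0) S=22.5000: V=(p*·11.1296+(1−p*)·3.8022)/1=8.3818; Δ=(11.1296−3.8022)/(25.8750−16.8750)=0.8142; B=V−Δ·S=-9.9368
Node (1,1) S=34.5000: V=(p*·24.8550+(1−p*)·11.1296)/1=19.7080; Δ=(24.8550−11.1296)/(39.6750−25.8750)=0.9946; B=V−Δ·S=-14.6055
Node (0,0) S=30.0000: V=(p*·19.7080+(1−p*)·8.3818)/1=15.4607; Δ=(19.7080−8.3818)/(34.5000−22.5000)=0.9438; B=V−Δ·S=-12.8547
The time-0 hedge costs 15.4607, which is the no-arbitrage price.

(0,0): Delta=0.9438 Bond=-12.8547
(1,0): Delta=0.8142 Bond=-9.9368
(1,1): Delta=0.9946 Bond=-14.6055
(2,0): Delta=0.3884 Bond=-2.7515
(2,1): Delta=0.9808 Bond=-14.2479
(2,2): Delta=1.0000 Bond=-14.8200
(3,0): Delta=-1.0000 Bond=14.8200
(3,1): Delta=0.9316 Bond=-13.2945
(3,2): Delta=1.0000 Bond=-14.8200
(3,3): Delta=1.0000 Bond=-14.8200
V0=15.4607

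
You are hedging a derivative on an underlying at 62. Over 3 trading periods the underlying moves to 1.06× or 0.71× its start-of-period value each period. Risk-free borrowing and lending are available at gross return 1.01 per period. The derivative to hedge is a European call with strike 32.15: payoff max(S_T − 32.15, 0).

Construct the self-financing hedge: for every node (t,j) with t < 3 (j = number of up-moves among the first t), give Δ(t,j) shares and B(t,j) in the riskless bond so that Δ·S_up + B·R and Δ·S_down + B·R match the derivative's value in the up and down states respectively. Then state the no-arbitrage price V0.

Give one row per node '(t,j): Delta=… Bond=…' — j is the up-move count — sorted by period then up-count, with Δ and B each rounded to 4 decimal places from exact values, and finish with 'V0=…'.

No-arbitrage ⇒ martingale measure with p* = (R−d)/(u−d) = 0.8571.
Payoff layer (t=3): V(3,0)=0.0000, V(3,1)=0.9795, V(3,2)=17.3109, V(3,3)=41.6930
  t=2,j=0: stock 31.2542 → up 33.1295 (V=0.9795), down 22.1905 (V=0.0000). Price 0.8312; hedge Δ=0.0895, bond B=-1.9672.
  t=2,j=1: stock 46.6612 → up 49.4609 (V=17.3109), down 33.1295 (V=0.9795). Price 14.8295; hedge Δ=1.0000, bond B=-31.8317.
  t=2,j=2: stock 69.6632 → up 73.8430 (V=41.6930), down 49.4609 (V=17.3109). Price 37.8315; hedge Δ=1.0000, bond B=-31.8317.
  t=1,j=0: stock 44.0200 → up 46.6612 (V=14.8295), down 31.2542 (V=0.8312). Price 12.7027; hedge Δ=0.9086, bond B=-27.2924.
  t=1,j=1: stock 65.7200 → up 69.6632 (V=37.8315), down 46.6612 (V=14.8295). Price 34.2035; hedge Δ=1.0000, bond B=-31.5165.
  t=0,j=0: stock 62.0000 → up 65.7200 (V=34.2035), down 44.0200 (V=12.7027). Price 30.8237; hedge Δ=0.9908, bond B=-30.6070.
Each (Δ,B) replicates both successor values, so the strategy is self-financing and V0 is arbitrage-free.

(0,0): Delta=0.9908 Bond=-30.6070
(1,0): Delta=0.9086 Bond=-27.2924
(1,1): Delta=1.0000 Bond=-31.5165
(2,0): Delta=0.0895 Bond=-1.9672
(2,1): Delta=1.0000 Bond=-31.8317
(2,2): Delta=1.0000 Bond=-31.8317
V0=30.8237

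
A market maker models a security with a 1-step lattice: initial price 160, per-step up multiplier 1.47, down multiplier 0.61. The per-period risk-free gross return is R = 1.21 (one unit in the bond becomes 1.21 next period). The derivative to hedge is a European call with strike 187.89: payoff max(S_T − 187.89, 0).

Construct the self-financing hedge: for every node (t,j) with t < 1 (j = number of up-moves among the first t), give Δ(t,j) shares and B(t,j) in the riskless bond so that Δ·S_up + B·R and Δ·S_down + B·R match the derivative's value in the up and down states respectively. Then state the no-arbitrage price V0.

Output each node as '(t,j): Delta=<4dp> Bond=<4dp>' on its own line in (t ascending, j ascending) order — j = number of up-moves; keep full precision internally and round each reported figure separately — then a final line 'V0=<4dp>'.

No-arbitrage ⇒ martingale measure with p* = (R−d)/(u−d) = 0.6977.
At expiry t=1: V(1,0)=0.0000, V(1,1)=47.3100
Node (0,0) S=160.0000: V=(p*·47.3100+(1−p*)·0.0000)/1.21=27.2785; Δ=(47.3100−0.0000)/(235.2000−97.6000)=0.3438; B=V−Δ·S=-27.7331
Self-financing check: at every node Δ·S+B equals the discounted successor values.

(0,0): Delta=0.3438 Bond=-27.7331
V0=27.2785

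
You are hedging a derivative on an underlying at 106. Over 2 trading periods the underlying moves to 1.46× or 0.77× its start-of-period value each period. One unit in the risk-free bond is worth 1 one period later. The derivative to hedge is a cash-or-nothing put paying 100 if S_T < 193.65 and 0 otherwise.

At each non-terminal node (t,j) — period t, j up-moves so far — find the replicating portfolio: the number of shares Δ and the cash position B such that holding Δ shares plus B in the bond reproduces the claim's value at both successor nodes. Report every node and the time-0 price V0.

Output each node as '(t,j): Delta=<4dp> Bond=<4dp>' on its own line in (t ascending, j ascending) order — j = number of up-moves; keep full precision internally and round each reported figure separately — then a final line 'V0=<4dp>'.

(0,0): Delta=-0.4557 Bond=137.1981
(1,0): Delta=0.0000 Bond=100.0000
(1,1): Delta=-0.9365 Bond=211.5942
V0=88.8889

Risk-neutral probability p* = (R−d)/(u−d) = (1−0.77)/(1.46−0.77) = 0.3333.
Terminal values V(2,·): V(2,0)=100.0000, V(2,1)=100.0000, V(2,2)=0.0000
(1,0): S=81.6200. Δ = (V_up−V_dn)/(S_up−S_dn) = (100.0000−100.0000)/(119.1652−62.8474) = 0.0000. V = [p*·100.0000 + (1−p*)·100.0000]/1 = 100.0000. B = V − Δ·S = 100.0000.
(1,1): S=154.7600. Δ = (V_up−V_dn)/(S_up−S_dn) = (0.0000−100.0000)/(225.9496−119.1652) = -0.9365. V = [p*·0.0000 + (1−p*)·100.0000]/1 = 66.6667. B = V − Δ·S = 211.5942.
(0,0): S=106.0000. Δ = (V_up−V_dn)/(S_up−S_dn) = (66.6667−100.0000)/(154.7600−81.6200) = -0.4557. V = [p*·66.6667 + (1−p*)·100.0000]/1 = 88.8889. B = V − Δ·S = 137.1981.
Check: Δ(0,0)·S0 + B(0,0) = 88.8889 = V0.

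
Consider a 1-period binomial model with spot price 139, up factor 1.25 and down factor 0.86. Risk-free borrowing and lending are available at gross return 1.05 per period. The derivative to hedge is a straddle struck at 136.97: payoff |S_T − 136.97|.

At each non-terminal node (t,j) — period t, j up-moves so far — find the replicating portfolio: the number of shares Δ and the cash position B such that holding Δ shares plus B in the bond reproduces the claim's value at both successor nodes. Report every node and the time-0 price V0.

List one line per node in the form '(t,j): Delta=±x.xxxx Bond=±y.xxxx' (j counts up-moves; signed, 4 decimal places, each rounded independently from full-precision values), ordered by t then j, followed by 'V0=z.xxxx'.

(0,0): Delta=0.3569 Bond=-24.0374
V0=25.5780

No-arbitrage ⇒ martingale measure with p* = (R−d)/(u−d) = 0.4872.
Terminal values V(1,·): V(1,0)=17.4300, V(1,1)=36.7800
(0,0): S=139.0000. Δ = (V_up−V_dn)/(S_up−S_dn) = (36.7800−17.4300)/(173.7500−119.5400) = 0.3569. V = [p*·36.7800 + (1−p*)·17.4300]/1.05 = 25.5780. B = V − Δ·S = -24.0374.
Check: Δ(0,0)·S0 + B(0,0) = 25.5780 = V0.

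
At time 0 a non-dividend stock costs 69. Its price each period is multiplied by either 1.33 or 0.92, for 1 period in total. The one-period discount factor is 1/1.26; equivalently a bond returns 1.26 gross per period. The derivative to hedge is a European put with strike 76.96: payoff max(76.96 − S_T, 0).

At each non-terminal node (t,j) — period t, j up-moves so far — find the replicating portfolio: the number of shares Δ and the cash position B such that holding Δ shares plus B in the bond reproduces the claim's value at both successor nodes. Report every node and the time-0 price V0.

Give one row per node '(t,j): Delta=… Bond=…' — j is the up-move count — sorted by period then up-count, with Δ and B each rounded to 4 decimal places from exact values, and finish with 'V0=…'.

The replicating-portfolio and risk-neutral prices coincide; use p* = (1.26−0.92)/(1.33−0.92) = 0.8293 for the latter.
Terminal payoffs: V(1,0)=13.4800, V(1,1)=0.0000
Node (0,0) S=69.0000: V=(p*·0.0000+(1−p*)·13.4800)/1.26=1.8266; Δ=(0.0000−13.4800)/(91.7700−63.4800)=-0.4765; B=V−Δ·S=34.7046
Self-financing check: at every node Δ·S+B equals the discounted successor values.

(0,0): Delta=-0.4765 Bond=34.7046
V0=1.8266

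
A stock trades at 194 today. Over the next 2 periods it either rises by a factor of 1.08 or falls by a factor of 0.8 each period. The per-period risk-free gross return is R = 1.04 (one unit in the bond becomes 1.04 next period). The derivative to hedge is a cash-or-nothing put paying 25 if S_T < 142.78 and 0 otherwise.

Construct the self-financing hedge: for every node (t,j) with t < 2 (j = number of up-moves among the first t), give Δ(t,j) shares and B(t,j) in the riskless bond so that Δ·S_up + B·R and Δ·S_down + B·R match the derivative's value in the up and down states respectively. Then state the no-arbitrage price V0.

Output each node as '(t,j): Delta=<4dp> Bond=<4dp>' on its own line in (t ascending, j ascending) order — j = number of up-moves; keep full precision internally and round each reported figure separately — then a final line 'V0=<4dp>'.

(0,0): Delta=-0.0632 Bond=12.7362
(1,0): Delta=-0.5753 Bond=92.7198
(1,1): Delta=0.0000 Bond=0.0000
V0=0.4717

Since d<R<u, set p* = (R−d)/(u−d) = 0.8571; price each node as the discounted p*-expectation of its children.
At expiry t=2: V(2,0)=25.0000, V(2,1)=0.0000, V(2,2)=0.0000
Node (1,0) S=155.2000: V=(p*·0.0000+(1−p*)·25.0000)/1.04=3.4341; Δ=(0.0000−25.0000)/(167.6160−124.1600)=-0.5753; B=V−Δ·S=92.7198
Node (1,1) S=209.5200: V=(p*·0.0000+(1−p*)·0.0000)/1.04=0.0000; Δ=(0.0000−0.0000)/(226.2816−167.6160)=0.0000; B=V−Δ·S=0.0000
Node (0,0) S=194.0000: V=(p*·0.0000+(1−p*)·3.4341)/1.04=0.4717; Δ=(0.0000−3.4341)/(209.5200−155.2000)=-0.0632; B=V−Δ·S=12.7362
The time-0 hedge costs 0.4717, which is the no-arbitrage price.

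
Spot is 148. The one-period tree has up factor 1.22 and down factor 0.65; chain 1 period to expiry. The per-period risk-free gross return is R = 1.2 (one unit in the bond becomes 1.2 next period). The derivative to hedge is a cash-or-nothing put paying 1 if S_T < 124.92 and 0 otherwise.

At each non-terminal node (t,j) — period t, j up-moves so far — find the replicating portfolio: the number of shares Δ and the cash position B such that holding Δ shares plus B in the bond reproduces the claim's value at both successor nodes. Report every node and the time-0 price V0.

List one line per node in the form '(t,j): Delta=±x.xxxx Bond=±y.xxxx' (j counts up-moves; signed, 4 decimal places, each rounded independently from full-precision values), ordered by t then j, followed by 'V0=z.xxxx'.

(0,0): Delta=-0.0119 Bond=1.7836
V0=0.0292

The replicating-portfolio and risk-neutral prices coincide; use p* = (1.2−0.65)/(1.22−0.65) = 0.9649 for the latter.
Terminal values V(1,·): V(1,0)=1.0000, V(1,1)=0.0000
(0,0): S=148.0000. Δ = (V_up−V_dn)/(S_up−S_dn) = (0.0000−1.0000)/(180.5600−96.2000) = -0.0119. V = [p*·0.0000 + (1−p*)·1.0000]/1.2 = 0.0292. B = V − Δ·S = 1.7836.
Self-financing check: at every node Δ·S+B equals the discounted successor values.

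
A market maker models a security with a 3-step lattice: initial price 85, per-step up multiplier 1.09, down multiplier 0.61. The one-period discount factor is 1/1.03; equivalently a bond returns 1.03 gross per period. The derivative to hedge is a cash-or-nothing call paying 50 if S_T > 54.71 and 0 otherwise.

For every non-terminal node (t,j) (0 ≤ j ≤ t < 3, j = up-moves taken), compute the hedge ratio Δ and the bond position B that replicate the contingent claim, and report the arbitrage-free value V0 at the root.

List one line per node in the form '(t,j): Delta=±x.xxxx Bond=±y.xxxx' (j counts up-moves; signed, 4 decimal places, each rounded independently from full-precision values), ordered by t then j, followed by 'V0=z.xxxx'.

(0,0): Delta=0.2527 Bond=22.3125
(1,0): Delta=1.7067 Bond=-52.4074
(1,1): Delta=0.1364 Bond=33.7518
(2,0): Delta=0.0000 Bond=0.0000
(2,1): Delta=1.8431 Bond=-61.6909
(2,2): Delta=0.0000 Bond=48.5437
V0=43.7910

The replicating-portfolio and risk-neutral prices coincide; use p* = (1.03−0.61)/(1.09−0.61) = 0.8750 for the latter.
Payoff layer (t=3): V(3,0)=0.0000, V(3,1)=0.0000, V(3,2)=50.0000, V(3,3)=50.0000
Node (2,0) S=31.6285: V=(p*·0.0000+(1−p*)·0.0000)/1.03=0.0000; Δ=(0.0000−0.0000)/(34.4751−19.2934)=0.0000; B=V−Δ·S=0.0000
Node (2,1) S=56.5165: V=(p*·50.0000+(1−p*)·0.0000)/1.03=42.4757; Δ=(50.0000−0.0000)/(61.6030−34.4751)=1.8431; B=V−Δ·S=-61.6909
Node (2,2) S=100.9885: V=(p*·50.0000+(1−p*)·50.0000)/1.03=48.5437; Δ=(50.0000−50.0000)/(110.0775−61.6030)=0.0000; B=V−Δ·S=48.5437
Node (1,0) S=51.8500: V=(p*·42.4757+(1−p*)·0.0000)/1.03=36.0837; Δ=(42.4757−0.0000)/(56.5165−31.6285)=1.7067; B=V−Δ·S=-52.4074
Node (1,1) S=92.6500: V=(p*·48.5437+(1−p*)·42.4757)/1.03=46.3934; Δ=(48.5437−42.4757)/(100.9885−56.5165)=0.1364; B=V−Δ·S=33.7518
Node (0,0) S=85.0000: V=(p*·46.3934+(1−p*)·36.0837)/1.03=43.7910; Δ=(46.3934−36.0837)/(92.6500−51.8500)=0.2527; B=V−Δ·S=22.3125
Check: Δ(0,0)·S0 + B(0,0) = 43.7910 = V0.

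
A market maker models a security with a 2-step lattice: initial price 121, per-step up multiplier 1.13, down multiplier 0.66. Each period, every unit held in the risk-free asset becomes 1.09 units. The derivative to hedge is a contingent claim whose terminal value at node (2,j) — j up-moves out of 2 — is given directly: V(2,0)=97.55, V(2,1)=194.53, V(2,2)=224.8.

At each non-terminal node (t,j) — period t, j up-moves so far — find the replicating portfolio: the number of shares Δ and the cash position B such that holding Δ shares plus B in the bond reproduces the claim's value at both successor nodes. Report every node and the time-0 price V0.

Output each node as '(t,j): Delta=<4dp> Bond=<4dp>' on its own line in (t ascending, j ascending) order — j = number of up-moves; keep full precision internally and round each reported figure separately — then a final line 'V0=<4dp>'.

Risk-neutral probability p* = (R−d)/(u−d) = (1.09−0.66)/(1.13−0.66) = 0.9149.
Terminal payoffs: V(2,0)=97.5500, V(2,1)=194.5300, V(2,2)=224.8000
Node (1,0) S=79.8600: V=(p*·194.5300+(1−p*)·97.5500)/1.09=170.8958; Δ=(194.5300−97.5500)/(90.2418−52.7076)=2.5838; B=V−Δ·S=-35.4447
Node (1,1) S=136.7300: V=(p*·224.8000+(1−p*)·194.5300)/1.09=203.8751; Δ=(224.8000−194.5300)/(154.5049−90.2418)=0.4710; B=V−Δ·S=139.4708
Node (0,0) S=121.0000: V=(p*·203.8751+(1−p*)·170.8958)/1.09=184.4664; Δ=(203.8751−170.8958)/(136.7300−79.8600)=0.5799; B=V−Δ·S=114.2976
The time-0 hedge costs 184.4664, which is the no-arbitrage price.

(0,0): Delta=0.5799 Bond=114.2976
(1,0): Delta=2.5838 Bond=-35.4447
(1,1): Delta=0.4710 Bond=139.4708
V0=184.4664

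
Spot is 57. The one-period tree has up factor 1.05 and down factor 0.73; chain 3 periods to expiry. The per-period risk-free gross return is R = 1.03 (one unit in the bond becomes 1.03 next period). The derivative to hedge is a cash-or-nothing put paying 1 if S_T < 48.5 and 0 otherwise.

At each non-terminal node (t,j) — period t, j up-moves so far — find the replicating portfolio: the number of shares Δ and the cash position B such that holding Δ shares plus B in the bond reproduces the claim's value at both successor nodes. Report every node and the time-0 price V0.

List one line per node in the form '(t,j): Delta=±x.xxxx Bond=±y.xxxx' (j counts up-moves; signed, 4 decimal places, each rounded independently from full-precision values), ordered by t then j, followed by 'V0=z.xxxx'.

Under the risk-neutral measure, an up-move has probability p* = (R−d)/(u−d) = 0.9375 and values discount at R = 1.03.
Terminal values V(3,·): V(3,0)=1.0000, V(3,1)=1.0000, V(3,2)=1.0000, V(3,3)=0.0000
  t=2,j=0: stock 30.3753 → up 31.8941 (V=1.0000), down 22.1740 (V=1.0000). Price 0.9709; hedge Δ=0.0000, bond B=0.9709.
  t=2,j=1: stock 43.6905 → up 45.8750 (V=1.0000), down 31.8941 (V=1.0000). Price 0.9709; hedge Δ=0.0000, bond B=0.9709.
  t=2,j=2: stock 62.8425 → up 65.9846 (V=0.0000), down 45.8750 (V=1.0000). Price 0.0607; hedge Δ=-0.0497, bond B=3.1857.
  t=1,j=0: stock 41.6100 → up 43.6905 (V=0.9709), down 30.3753 (V=0.9709). Price 0.9426; hedge Δ=0.0000, bond B=0.9426.
  t=1,j=1: stock 59.8500 → up 62.8425 (V=0.0607), down 43.6905 (V=0.9709). Price 0.1141; hedge Δ=-0.0475, bond B=2.9585.
  t=0,j=0: stock 57.0000 → up 59.8500 (V=0.1141), down 41.6100 (V=0.9426). Price 0.1611; hedge Δ=-0.0454, bond B=2.7500.
The time-0 hedge costs 0.1611, which is the no-arbitrage price.

(0,0): Delta=-0.0454 Bond=2.7500
(1,0): Delta=0.0000 Bond=0.9426
(1,1): Delta=-0.0475 Bond=2.9585
(2,0): Delta=0.0000 Bond=0.9709
(2,1): Delta=0.0000 Bond=0.9709
(2,2): Delta=-0.0497 Bond=3.1857
V0=0.1611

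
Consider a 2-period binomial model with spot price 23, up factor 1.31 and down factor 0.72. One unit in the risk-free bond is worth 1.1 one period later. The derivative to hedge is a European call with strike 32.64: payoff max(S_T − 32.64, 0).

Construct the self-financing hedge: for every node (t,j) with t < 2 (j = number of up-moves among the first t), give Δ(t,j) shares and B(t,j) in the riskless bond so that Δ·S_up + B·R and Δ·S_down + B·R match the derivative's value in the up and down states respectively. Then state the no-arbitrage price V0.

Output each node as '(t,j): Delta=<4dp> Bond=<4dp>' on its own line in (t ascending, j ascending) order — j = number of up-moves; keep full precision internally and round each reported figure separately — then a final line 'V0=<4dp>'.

(0,0): Delta=0.2947 Bond=-4.4368
(1,0): Delta=0.0000 Bond=0.0000
(1,1): Delta=0.3842 Bond=-7.5775
V0=2.3416

No-arbitrage ⇒ martingale measure with p* = (R−d)/(u−d) = 0.6441.
Payoff layer (t=2): V(2,0)=0.0000, V(2,1)=0.0000, V(2,2)=6.8303
  t=1,j=0: stock 16.5600 → up 21.6936 (V=0.0000), down 11.9232 (V=0.0000). Price 0.0000; hedge Δ=0.0000, bond B=0.0000.
  t=1,j=1: stock 30.1300 → up 39.4703 (V=6.8303), down 21.6936 (V=0.0000). Price 3.9993; hedge Δ=0.3842, bond B=-7.5775.
  t=0,j=0: stock 23.0000 → up 30.1300 (V=3.9993), down 16.5600 (V=0.0000). Price 2.3416; hedge Δ=0.2947, bond B=-4.4368.
Check: Δ(0,0)·S0 + B(0,0) = 2.3416 = V0.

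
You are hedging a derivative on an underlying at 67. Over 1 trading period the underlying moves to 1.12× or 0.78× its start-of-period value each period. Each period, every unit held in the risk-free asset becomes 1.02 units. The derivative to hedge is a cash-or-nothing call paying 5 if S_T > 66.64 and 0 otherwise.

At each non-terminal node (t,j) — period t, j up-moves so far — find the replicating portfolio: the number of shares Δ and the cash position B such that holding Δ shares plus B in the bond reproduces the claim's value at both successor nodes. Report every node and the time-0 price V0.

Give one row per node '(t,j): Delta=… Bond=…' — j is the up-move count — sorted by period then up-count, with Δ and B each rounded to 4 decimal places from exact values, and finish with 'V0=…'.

(0,0): Delta=0.2195 Bond=-11.2457
V0=3.4602

Risk-neutral probability p* = (R−d)/(u−d) = (1.02−0.78)/(1.12−0.78) = 0.7059.
Terminal payoffs: V(1,0)=0.0000, V(1,1)=5.0000
Node (0,0) S=67.0000: V=(p*·5.0000+(1−p*)·0.0000)/1.02=3.4602; Δ=(5.0000−0.0000)/(75.0400−52.2600)=0.2195; B=V−Δ·S=-11.2457
Check: Δ(0,0)·S0 + B(0,0) = 3.4602 = V0.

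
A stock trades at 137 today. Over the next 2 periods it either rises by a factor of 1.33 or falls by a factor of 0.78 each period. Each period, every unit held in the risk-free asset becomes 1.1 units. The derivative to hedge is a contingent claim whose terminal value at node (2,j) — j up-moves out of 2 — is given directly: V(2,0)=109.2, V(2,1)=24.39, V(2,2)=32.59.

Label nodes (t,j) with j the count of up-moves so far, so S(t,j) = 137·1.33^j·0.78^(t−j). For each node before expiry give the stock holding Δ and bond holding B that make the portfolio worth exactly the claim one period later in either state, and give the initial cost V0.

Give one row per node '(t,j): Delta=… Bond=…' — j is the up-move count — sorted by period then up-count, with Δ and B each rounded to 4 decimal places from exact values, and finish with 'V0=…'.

(0,0): Delta=-0.3703 Bond=85.4440
(1,0): Delta=-1.4430 Bond=208.6145
(1,1): Delta=0.0818 Bond=11.6008
V0=34.7083

Risk-neutral probability p* = (R−d)/(u−d) = (1.1−0.78)/(1.33−0.78) = 0.5818.
Terminal payoffs: V(2,0)=109.2000, V(2,1)=24.3900, V(2,2)=32.5900
  t=1,j=0: stock 106.8600 → up 142.1238 (V=24.3900), down 83.3508 (V=109.2000). Price 54.4145; hedge Δ=-1.4430, bond B=208.6145.
  t=1,j=1: stock 182.2100 → up 242.3393 (V=32.5900), down 142.1238 (V=24.3900). Price 26.5099; hedge Δ=0.0818, bond B=11.6008.
  t=0,j=0: stock 137.0000 → up 182.2100 (V=26.5099), down 106.8600 (V=54.4145). Price 34.7083; hedge Δ=-0.3703, bond B=85.4440.
Root portfolio cost Δ·137+B reproduces V0=34.7083.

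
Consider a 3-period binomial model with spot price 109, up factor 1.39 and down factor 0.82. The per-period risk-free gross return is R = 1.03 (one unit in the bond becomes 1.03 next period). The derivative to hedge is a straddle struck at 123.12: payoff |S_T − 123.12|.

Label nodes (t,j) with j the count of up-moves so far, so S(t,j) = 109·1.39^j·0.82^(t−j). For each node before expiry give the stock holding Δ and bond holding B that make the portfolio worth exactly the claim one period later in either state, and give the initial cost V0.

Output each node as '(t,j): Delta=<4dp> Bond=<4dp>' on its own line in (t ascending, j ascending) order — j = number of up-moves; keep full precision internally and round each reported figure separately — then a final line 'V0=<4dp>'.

Risk-neutral probability p* = (R−d)/(u−d) = (1.03−0.82)/(1.39−0.82) = 0.3684.
Terminal values V(3,·): V(3,0)=63.0209, V(3,1)=21.2447, V(3,2)=49.5711, V(3,3)=169.6125
  t=2,j=0: stock 73.2916 → up 101.8753 (V=21.2447), down 60.0991 (V=63.0209). Price 46.2424; hedge Δ=-1.0000, bond B=119.5340.
  t=2,j=1: stock 124.2382 → up 172.6911 (V=49.5711), down 101.8753 (V=21.2447). Price 30.7580; hedge Δ=0.4000, bond B=-18.9375.
  t=2,j=2: stock 210.5989 → up 292.7325 (V=169.6125), down 172.6911 (V=49.5711). Price 91.0649; hedge Δ=1.0000, bond B=-119.5340.
  t=1,j=0: stock 89.3800 → up 124.2382 (V=30.7580), down 73.2916 (V=46.2424). Price 39.3569; hedge Δ=-0.3039, bond B=66.5225.
  t=1,j=1: stock 151.5100 → up 210.5989 (V=91.0649), down 124.2382 (V=30.7580). Price 51.4333; hedge Δ=0.6983, bond B=-54.3683.
  t=0,j=0: stock 109.0000 → up 151.5100 (V=51.4333), down 89.3800 (V=39.3569). Price 42.5302; hedge Δ=0.1944, bond B=21.3435.
Check: Δ(0,0)·S0 + B(0,0) = 42.5302 = V0.

(0,0): Delta=0.1944 Bond=21.3435
(1,0): Delta=-0.3039 Bond=66.5225
(1,1): Delta=0.6983 Bond=-54.3683
(2,0): Delta=-1.0000 Bond=119.5340
(2,1): Delta=0.4000 Bond=-18.9375
(2,2): Delta=1.0000 Bond=-119.5340
V0=42.5302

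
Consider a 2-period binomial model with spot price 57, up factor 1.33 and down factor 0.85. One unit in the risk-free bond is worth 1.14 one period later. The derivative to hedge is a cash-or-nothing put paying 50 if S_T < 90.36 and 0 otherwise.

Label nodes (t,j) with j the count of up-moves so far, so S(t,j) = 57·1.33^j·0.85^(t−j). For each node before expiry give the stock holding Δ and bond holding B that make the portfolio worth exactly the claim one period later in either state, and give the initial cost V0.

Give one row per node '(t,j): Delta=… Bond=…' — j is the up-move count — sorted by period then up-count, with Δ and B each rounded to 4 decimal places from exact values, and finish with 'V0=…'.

(0,0): Delta=-0.9685 Bond=79.6352
(1,0): Delta=0.0000 Bond=43.8596
(1,1): Delta=-1.3740 Bond=121.5278
V0=24.4299

Since d<R<u, set p* = (R−d)/(u−d) = 0.6042; price each node as the discounted p*-expectation of its children.
Payoff layer (t=2): V(2,0)=50.0000, V(2,1)=50.0000, V(2,2)=0.0000
Node (1,0) S=48.4500: V=(p*·50.0000+(1−p*)·50.0000)/1.14=43.8596; Δ=(50.0000−50.0000)/(64.4385−41.1825)=0.0000; B=V−Δ·S=43.8596
Node (1,1) S=75.8100: V=(p*·0.0000+(1−p*)·50.0000)/1.14=17.3611; Δ=(0.0000−50.0000)/(100.8273−64.4385)=-1.3740; B=V−Δ·S=121.5278
Node (0,0) S=57.0000: V=(p*·17.3611+(1−p*)·43.8596)/1.14=24.4299; Δ=(17.3611−43.8596)/(75.8100−48.4500)=-0.9685; B=V−Δ·S=79.6352
Check: Δ(0,0)·S0 + B(0,0) = 24.4299 = V0.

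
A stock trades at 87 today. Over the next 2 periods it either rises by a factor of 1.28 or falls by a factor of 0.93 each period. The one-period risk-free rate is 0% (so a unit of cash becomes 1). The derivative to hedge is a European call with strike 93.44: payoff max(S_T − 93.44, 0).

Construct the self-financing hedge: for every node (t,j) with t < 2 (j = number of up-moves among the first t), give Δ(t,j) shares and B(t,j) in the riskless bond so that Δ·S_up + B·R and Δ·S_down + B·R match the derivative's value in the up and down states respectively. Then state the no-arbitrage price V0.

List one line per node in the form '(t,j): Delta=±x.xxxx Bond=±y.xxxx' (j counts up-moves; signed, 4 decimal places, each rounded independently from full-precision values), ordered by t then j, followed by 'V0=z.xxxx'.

The replicating-portfolio and risk-neutral prices coincide; use p* = (1−0.93)/(1.28−0.93) = 0.2000 for the latter.
Terminal values V(2,·): V(2,0)=0.0000, V(2,1)=10.1248, V(2,2)=49.1008
Node (1,0) S=80.9100: V=(p*·10.1248+(1−p*)·0.0000)/1=2.0250; Δ=(10.1248−0.0000)/(103.5648−75.2463)=0.3575; B=V−Δ·S=-26.9030
Node (1,1) S=111.3600: V=(p*·49.1008+(1−p*)·10.1248)/1=17.9200; Δ=(49.1008−10.1248)/(142.5408−103.5648)=1.0000; B=V−Δ·S=-93.4400
Node (0,0) S=87.0000: V=(p*·17.9200+(1−p*)·2.0250)/1=5.2040; Δ=(17.9200−2.0250)/(111.3600−80.9100)=0.5220; B=V−Δ·S=-40.2104
Each (Δ,B) replicates both successor values, so the strategy is self-financing and V0 is arbitrage-free.

(0,0): Delta=0.5220 Bond=-40.2104
(1,0): Delta=0.3575 Bond=-26.9030
(1,1): Delta=1.0000 Bond=-93.4400
V0=5.2040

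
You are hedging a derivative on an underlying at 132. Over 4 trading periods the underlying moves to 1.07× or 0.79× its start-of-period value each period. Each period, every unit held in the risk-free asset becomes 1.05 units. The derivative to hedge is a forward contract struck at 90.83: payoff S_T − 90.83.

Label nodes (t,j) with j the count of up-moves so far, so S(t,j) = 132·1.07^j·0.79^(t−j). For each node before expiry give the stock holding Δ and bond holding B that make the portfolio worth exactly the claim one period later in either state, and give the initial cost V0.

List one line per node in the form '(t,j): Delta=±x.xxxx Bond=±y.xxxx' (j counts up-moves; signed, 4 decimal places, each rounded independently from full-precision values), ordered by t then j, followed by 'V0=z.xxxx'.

(0,0): Delta=1.0000 Bond=-74.7261
(1,0): Delta=1.0000 Bond=-78.4624
(1,1): Delta=1.0000 Bond=-78.4624
(2,0): Delta=1.0000 Bond=-82.3855
(2,1): Delta=1.0000 Bond=-82.3855
(2,2): Delta=1.0000 Bond=-82.3855
(3,0): Delta=1.0000 Bond=-86.5048
(3,1): Delta=1.0000 Bond=-86.5048
(3,2): Delta=1.0000 Bond=-86.5048
(3,3): Delta=1.0000 Bond=-86.5048
V0=57.2739

Under the risk-neutral measure, an up-move has probability p* = (R−d)/(u−d) = 0.9286 and values discount at R = 1.05.
At expiry t=4: V(4,0)=-39.4159, V(4,1)=-21.1932, V(4,2)=3.4882, V(4,3)=36.9175, V(4,4)=82.1951
  t=3,j=0: stock 65.0811 → up 69.6368 (V=-21.1932), down 51.4141 (V=-39.4159). Price -21.4236; hedge Δ=1.0000, bond B=-86.5048.
  t=3,j=1: stock 88.1479 → up 94.3182 (V=3.4882), down 69.6368 (V=-21.1932). Price 1.6431; hedge Δ=1.0000, bond B=-86.5048.
  t=3,j=2: stock 119.3902 → up 127.7475 (V=36.9175), down 94.3182 (V=3.4882). Price 32.8854; hedge Δ=1.0000, bond B=-86.5048.
  t=3,j=3: stock 161.7057 → up 173.0251 (V=82.1951), down 127.7475 (V=36.9175). Price 75.2009; hedge Δ=1.0000, bond B=-86.5048.
  t=2,j=0: stock 82.3812 → up 88.1479 (V=1.6431), down 65.0811 (V=-21.4236). Price -0.0043; hedge Δ=1.0000, bond B=-82.3855.
  t=2,j=1: stock 111.5796 → up 119.3902 (V=32.8854), down 88.1479 (V=1.6431). Price 29.1941; hedge Δ=1.0000, bond B=-82.3855.
  t=2,j=2: stock 151.1268 → up 161.7057 (V=75.2009), down 119.3902 (V=32.8854). Price 68.7413; hedge Δ=1.0000, bond B=-82.3855.
  t=1,j=0: stock 104.2800 → up 111.5796 (V=29.1941), down 82.3812 (V=-0.0043). Price 25.8176; hedge Δ=1.0000, bond B=-78.4624.
  t=1,j=1: stock 141.2400 → up 151.1268 (V=68.7413), down 111.5796 (V=29.1941). Price 62.7776; hedge Δ=1.0000, bond B=-78.4624.
  t=0,j=0: stock 132.0000 → up 141.2400 (V=62.7776), down 104.2800 (V=25.8176). Price 57.2739; hedge Δ=1.0000, bond B=-74.7261.
Self-financing check: at every node Δ·S+B equals the discounted successor values.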